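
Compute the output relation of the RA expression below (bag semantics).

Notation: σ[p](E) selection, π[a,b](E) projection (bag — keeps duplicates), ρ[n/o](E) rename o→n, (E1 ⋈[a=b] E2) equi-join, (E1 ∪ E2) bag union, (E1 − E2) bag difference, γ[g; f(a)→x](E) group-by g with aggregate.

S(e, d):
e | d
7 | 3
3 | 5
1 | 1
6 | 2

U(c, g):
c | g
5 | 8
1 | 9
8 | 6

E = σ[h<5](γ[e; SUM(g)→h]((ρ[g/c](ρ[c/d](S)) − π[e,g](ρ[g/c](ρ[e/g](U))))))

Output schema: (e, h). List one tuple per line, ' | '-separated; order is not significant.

Subexpression sizes:
  S → 4
  ρ[c/d](S) → 4
  ρ[g/c](ρ[c/d](S)) → 4
  U → 3
  ρ[e/g](U) → 3
  ρ[g/c](ρ[e/g](U)) → 3
  π[e,g](ρ[g/c](ρ[e/g](U))) → 3
  (ρ[g/c](ρ[c/d](S)) − π[e,g](ρ[g/c](ρ[e/g](U)))) → 4
  γ[e; SUM(g)→h]((ρ[g/c](ρ[c/d](S)) − π[e,g](ρ[g/c](ρ[e/g](U))))) → 4
  σ[h<5](γ[e; SUM(g)→h]((ρ[g/c](ρ[c/d](S)) − π[e,g](ρ[g/c](ρ[e/g](U)))))) → 3

== RESULT ==
e | h
1 | 1
6 | 2
7 | 3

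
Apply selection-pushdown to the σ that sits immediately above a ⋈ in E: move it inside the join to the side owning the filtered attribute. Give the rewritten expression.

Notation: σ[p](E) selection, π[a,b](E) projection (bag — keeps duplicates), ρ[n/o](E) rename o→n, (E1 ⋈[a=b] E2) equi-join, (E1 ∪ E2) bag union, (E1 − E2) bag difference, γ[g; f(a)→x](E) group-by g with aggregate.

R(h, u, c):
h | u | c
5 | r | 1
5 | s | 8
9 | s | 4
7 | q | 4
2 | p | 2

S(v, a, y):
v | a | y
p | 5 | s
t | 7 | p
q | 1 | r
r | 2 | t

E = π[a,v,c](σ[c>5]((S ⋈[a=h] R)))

σ filters on c, owned by the right side.
E' = π[a,v,c]((S ⋈[a=h] σ[c>5](R)))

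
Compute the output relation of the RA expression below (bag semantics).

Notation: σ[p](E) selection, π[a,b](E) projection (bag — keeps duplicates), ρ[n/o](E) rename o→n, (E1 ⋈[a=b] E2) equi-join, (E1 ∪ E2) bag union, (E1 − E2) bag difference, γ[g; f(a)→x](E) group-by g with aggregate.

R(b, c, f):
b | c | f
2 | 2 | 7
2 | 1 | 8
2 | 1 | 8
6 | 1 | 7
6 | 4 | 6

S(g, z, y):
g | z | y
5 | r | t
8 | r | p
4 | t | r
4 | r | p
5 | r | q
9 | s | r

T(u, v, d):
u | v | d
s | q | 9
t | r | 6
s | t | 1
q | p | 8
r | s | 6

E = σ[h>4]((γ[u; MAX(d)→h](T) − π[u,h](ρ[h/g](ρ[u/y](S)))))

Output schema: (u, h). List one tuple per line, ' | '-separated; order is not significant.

Subexpression sizes:
  T → 5
  γ[u; MAX(d)→h](T) → 4
  S → 6
  ρ[u/y](S) → 6
  ρ[h/g](ρ[u/y](S)) → 6
  π[u,h](ρ[h/g](ρ[u/y](S))) → 6
  (γ[u; MAX(d)→h](T) − π[u,h](ρ[h/g](ρ[u/y](S)))) → 4
  σ[h>4]((γ[u; MAX(d)→h](T) − π[u,h](ρ[h/g](ρ[u/y](S))))) → 4

== RESULT ==
u | h
q | 8
r | 6
s | 9
t | 6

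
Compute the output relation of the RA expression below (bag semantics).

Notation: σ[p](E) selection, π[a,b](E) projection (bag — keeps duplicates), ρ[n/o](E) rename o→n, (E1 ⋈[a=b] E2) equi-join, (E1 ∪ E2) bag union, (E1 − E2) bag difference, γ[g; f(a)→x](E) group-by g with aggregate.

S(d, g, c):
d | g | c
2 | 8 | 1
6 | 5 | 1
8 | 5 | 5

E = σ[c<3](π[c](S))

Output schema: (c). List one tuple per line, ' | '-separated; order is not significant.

Stepwise |·|:
  S → 3
  π[c](S) → 3
  σ[c<3](π[c](S)) → 2

== RESULT ==
c
1
1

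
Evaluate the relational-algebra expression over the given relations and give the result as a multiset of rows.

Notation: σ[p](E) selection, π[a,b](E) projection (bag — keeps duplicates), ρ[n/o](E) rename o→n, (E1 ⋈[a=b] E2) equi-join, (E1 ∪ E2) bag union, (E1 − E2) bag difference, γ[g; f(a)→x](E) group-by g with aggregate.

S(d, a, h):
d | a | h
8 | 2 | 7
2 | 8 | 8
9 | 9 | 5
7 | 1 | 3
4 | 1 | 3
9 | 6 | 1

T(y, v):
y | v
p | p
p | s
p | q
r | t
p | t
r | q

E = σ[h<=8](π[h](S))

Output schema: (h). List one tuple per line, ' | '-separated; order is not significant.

Row counts bottom-up:
  S → 6
  π[h](S) → 6
  σ[h<=8](π[h](S)) → 6

== RESULT ==
h
1
3
3
5
7
8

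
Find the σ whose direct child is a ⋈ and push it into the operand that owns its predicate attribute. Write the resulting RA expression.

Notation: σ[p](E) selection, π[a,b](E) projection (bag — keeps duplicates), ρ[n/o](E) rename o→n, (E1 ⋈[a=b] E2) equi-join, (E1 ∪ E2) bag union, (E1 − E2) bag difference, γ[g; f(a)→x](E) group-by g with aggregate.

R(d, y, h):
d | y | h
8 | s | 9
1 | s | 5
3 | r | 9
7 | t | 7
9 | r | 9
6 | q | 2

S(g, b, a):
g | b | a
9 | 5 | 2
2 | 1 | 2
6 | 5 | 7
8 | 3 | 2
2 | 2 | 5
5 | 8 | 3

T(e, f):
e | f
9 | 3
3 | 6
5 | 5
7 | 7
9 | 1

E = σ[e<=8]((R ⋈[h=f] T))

σ filters on e, owned by the right side.
E' = (R ⋈[h=f] σ[e<=8](T))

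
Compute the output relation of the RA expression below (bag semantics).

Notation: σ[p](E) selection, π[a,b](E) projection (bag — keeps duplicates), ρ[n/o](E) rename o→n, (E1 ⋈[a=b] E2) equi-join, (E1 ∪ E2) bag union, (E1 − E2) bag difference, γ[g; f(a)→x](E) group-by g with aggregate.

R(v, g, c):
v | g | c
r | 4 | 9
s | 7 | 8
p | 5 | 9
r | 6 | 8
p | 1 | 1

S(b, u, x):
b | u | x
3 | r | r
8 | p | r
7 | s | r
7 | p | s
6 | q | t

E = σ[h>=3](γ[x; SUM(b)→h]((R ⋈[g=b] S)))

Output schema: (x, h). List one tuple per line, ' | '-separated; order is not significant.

Row counts bottom-up:
  R → 5
  S → 5
  (R ⋈[g=b] S) → 3
  γ[x; SUM(b)→h]((R ⋈[g=b] S)) → 3
  σ[h>=3](γ[x; SUM(b)→h]((R ⋈[g=b] S))) → 3

== RESULT ==
x | h
r | 7
s | 7
t | 6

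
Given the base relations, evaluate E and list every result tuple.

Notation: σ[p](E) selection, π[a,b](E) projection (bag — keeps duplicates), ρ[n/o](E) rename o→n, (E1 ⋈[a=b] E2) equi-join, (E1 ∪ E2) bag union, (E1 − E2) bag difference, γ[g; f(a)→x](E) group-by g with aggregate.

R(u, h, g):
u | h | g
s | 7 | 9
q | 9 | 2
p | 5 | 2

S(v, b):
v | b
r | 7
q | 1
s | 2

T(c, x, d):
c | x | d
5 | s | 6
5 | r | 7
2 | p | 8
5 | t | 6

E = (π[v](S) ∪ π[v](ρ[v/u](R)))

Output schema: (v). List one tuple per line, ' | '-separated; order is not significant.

Per-node cardinality:
  S → 3
  π[v](S) → 3
  R → 3
  ρ[v/u](R) → 3
  π[v](ρ[v/u](R)) → 3
  (π[v](S) ∪ π[v](ρ[v/u](R))) → 6

== RESULT ==
v
p
q
q
r
s
s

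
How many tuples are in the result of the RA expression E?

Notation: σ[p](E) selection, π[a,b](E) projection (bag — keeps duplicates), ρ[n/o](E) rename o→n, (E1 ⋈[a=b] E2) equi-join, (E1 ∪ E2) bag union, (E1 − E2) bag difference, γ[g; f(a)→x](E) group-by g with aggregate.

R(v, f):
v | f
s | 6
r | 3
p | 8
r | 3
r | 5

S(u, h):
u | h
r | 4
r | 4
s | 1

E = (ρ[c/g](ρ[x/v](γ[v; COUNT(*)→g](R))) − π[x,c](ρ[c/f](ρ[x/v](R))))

Per-node cardinality:
  R → 5
  γ[v; COUNT(*)→g](R) → 3
  ρ[x/v](γ[v; COUNT(*)→g](R)) → 3
  ρ[c/g](ρ[x/v](γ[v; COUNT(*)→g](R))) → 3
  R → 5
  ρ[x/v](R) → 5
  ρ[c/f](ρ[x/v](R)) → 5
  π[x,c](ρ[c/f](ρ[x/v](R))) → 5
  (ρ[c/g](ρ[x/v](γ[v; COUNT(*)→g](R))) − π[x,c](ρ[c/f](ρ[x/v](R)))) → 2

|E| = 2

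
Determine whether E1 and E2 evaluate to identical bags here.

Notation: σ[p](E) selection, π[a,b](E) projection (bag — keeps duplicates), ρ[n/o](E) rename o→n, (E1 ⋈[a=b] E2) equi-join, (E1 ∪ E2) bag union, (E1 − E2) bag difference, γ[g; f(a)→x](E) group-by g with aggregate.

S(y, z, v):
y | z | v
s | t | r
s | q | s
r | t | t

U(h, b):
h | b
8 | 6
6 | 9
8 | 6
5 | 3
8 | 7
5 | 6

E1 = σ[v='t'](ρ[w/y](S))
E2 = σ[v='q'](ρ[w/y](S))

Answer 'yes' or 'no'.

E1 per-node cardinality:
  S → 3
  ρ[w/y](S) → 3
  σ[v='t'](ρ[w/y](S)) → 1
E2 per-node cardinality:
  S → 3
  ρ[w/y](S) → 3
  σ[v='q'](ρ[w/y](S)) → 0

E1 result:
w | z | v
r | t | t
E2 result:
w | z | v
(0 rows)
Witness: ('r', 't', 't') appears 1× in E1 but 0× in E2.

no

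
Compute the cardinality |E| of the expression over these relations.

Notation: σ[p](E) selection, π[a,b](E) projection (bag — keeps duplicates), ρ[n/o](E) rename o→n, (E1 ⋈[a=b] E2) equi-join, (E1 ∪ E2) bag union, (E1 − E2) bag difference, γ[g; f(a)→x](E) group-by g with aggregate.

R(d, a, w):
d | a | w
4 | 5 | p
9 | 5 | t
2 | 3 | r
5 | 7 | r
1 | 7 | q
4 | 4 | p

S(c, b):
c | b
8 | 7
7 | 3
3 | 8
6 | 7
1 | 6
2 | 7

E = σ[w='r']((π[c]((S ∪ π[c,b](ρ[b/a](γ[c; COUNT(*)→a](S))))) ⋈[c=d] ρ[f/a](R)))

Stepwise |·|:
  S → 6
  S → 6
  γ[c; COUNT(*)→a](S) → 6
  ρ[b/a](γ[c; COUNT(*)→a](S)) → 6
  π[c,b](ρ[b/a](γ[c; COUNT(*)→a](S))) → 6
  (S ∪ π[c,b](ρ[b/a](γ[c; COUNT(*)→a](S)))) → 12
  π[c]((S ∪ π[c,b](ρ[b/a](γ[c; COUNT(*)→a](S))))) → 12
  R → 6
  ρ[f/a](R) → 6
  (π[c]((S ∪ π[c,b](ρ[b/a](γ[c; COUNT(*)→a](S))))) ⋈[c=d] ρ[f/a](R)) → 4
  σ[w='r']((π[c]((S ∪ π[c,b](ρ[b/a](γ[c; COUNT(*)→a](S))))) ⋈[c=d] ρ[f/a](R))) → 2

|E| = 2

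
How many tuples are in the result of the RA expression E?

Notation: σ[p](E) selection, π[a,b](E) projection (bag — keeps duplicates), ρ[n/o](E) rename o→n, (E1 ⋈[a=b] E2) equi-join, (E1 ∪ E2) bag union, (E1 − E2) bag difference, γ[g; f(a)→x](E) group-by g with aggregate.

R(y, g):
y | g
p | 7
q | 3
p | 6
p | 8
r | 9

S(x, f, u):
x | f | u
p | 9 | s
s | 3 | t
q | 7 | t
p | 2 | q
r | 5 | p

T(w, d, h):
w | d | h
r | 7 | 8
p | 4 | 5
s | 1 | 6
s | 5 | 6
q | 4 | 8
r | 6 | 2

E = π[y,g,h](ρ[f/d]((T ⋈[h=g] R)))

Subexpression sizes:
  T → 6
  R → 5
  (T ⋈[h=g] R) → 4
  ρ[f/d]((T ⋈[h=g] R)) → 4
  π[y,g,h](ρ[f/d]((T ⋈[h=g] R))) → 4

|E| = 4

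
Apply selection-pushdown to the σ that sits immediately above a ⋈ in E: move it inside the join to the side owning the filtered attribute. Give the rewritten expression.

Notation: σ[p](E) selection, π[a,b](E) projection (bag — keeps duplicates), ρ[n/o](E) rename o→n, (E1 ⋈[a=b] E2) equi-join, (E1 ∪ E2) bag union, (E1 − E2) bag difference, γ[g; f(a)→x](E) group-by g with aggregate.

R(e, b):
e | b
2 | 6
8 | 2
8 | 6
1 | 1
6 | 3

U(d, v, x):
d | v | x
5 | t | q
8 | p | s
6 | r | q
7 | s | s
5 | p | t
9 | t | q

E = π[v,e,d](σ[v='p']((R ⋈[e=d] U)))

σ filters on v, owned by the right side.
E' = π[v,e,d]((R ⋈[e=d] σ[v='p'](U)))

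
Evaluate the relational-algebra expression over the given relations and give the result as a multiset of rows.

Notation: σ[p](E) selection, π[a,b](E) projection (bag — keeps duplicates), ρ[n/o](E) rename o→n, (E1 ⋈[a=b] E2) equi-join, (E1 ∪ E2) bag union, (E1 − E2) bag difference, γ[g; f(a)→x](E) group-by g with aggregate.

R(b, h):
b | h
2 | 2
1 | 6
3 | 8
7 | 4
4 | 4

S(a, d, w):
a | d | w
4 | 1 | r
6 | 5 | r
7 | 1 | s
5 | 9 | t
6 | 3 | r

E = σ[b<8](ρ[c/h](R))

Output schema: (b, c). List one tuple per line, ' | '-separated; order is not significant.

Subexpression sizes:
  R → 5
  ρ[c/h](R) → 5
  σ[b<8](ρ[c/h](R)) → 5

== RESULT ==
b | c
1 | 6
2 | 2
3 | 8
4 | 4
7 | 4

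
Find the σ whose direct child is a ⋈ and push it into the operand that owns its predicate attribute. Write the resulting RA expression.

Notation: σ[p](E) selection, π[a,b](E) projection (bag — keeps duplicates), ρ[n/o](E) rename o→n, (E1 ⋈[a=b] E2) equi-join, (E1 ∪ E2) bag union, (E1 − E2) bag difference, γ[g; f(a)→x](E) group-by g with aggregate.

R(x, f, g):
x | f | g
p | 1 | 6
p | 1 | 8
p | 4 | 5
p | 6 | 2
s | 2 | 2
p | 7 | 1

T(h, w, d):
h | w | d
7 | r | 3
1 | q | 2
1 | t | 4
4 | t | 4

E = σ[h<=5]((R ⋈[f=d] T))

σ filters on h, owned by the right side.
E' = (R ⋈[f=d] σ[h<=5](T))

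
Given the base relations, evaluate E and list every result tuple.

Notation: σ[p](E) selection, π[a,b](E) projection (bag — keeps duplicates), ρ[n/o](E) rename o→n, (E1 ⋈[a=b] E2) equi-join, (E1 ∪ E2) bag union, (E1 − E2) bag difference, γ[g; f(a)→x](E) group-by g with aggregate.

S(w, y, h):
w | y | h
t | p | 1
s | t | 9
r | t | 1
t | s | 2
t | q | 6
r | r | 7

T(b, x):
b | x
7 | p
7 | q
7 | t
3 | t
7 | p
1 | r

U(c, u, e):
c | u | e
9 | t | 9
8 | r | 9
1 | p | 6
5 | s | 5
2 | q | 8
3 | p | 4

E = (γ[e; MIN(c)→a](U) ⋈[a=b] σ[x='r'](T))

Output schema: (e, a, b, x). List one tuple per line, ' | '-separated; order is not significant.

Row counts bottom-up:
  U → 6
  γ[e; MIN(c)→a](U) → 5
  T → 6
  σ[x='r'](T) → 1
  (γ[e; MIN(c)→a](U) ⋈[a=b] σ[x='r'](T)) → 1

== RESULT ==
e | a | b | x
6 | 1 | 1 | r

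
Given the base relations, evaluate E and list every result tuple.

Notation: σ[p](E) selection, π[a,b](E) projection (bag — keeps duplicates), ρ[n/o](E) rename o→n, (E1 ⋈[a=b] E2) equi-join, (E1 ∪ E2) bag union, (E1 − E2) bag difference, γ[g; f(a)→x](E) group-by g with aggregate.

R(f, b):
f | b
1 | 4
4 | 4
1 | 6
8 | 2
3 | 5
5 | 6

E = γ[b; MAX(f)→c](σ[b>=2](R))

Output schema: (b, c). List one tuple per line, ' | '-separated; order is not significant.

Per-node cardinality:
  R → 6
  σ[b>=2](R) → 6
  γ[b; MAX(f)→c](σ[b>=2](R)) → 4

== RESULT ==
b | c
2 | 8
4 | 4
5 | 3
6 | 5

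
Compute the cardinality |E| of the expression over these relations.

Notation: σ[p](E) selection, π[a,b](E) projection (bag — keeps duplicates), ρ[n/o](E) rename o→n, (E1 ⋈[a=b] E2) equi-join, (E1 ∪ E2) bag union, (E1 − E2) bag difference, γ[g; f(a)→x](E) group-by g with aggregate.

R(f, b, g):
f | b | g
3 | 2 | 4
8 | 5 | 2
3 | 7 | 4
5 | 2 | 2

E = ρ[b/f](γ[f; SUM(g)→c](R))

Per-node cardinality:
  R → 4
  γ[f; SUM(g)→c](R) → 3
  ρ[b/f](γ[f; SUM(g)→c](R)) → 3

|E| = 3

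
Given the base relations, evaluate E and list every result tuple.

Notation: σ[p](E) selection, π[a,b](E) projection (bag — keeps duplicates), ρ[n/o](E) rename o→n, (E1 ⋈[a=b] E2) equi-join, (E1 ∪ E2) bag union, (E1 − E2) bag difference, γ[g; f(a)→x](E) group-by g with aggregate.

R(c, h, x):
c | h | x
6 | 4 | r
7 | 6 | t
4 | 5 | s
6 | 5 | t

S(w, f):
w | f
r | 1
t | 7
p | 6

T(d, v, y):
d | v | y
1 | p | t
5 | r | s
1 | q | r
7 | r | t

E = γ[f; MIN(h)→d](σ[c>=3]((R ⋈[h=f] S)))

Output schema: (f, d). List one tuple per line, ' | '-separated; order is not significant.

Stepwise |·|:
  R → 4
  S → 3
  (R ⋈[h=f] S) → 1
  σ[c>=3]((R ⋈[h=f] S)) → 1
  γ[f; MIN(h)→d](σ[c>=3]((R ⋈[h=f] S))) → 1

== RESULT ==
f | d
6 | 6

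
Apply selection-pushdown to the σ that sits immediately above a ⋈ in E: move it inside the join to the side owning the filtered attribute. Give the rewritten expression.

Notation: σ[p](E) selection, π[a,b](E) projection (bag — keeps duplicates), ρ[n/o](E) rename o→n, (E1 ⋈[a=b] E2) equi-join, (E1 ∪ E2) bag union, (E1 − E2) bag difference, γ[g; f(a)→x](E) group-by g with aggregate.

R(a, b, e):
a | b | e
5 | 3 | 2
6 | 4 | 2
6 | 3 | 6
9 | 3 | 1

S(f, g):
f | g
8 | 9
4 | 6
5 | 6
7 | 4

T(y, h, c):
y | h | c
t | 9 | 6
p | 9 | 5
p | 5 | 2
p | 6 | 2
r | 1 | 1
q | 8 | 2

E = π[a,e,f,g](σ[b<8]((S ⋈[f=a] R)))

σ filters on b, owned by the right side.
E' = π[a,e,f,g]((S ⋈[f=a] σ[b<8](R)))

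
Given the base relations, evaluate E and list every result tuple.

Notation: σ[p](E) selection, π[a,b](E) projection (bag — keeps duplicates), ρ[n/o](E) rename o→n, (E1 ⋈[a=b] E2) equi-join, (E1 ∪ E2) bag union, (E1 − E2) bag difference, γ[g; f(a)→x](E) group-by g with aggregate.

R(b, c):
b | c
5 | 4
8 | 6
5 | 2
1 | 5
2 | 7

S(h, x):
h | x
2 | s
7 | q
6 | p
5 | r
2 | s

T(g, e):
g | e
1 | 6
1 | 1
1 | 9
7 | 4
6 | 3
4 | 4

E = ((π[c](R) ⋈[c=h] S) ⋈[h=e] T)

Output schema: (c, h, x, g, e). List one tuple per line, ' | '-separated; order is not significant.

Per-node cardinality:
  R → 5
  π[c](R) → 5
  S → 5
  (π[c](R) ⋈[c=h] S) → 5
  T → 6
  ((π[c](R) ⋈[c=h] S) ⋈[h=e] T) → 1

== RESULT ==
c | h | x | g | e
6 | 6 | p | 1 | 6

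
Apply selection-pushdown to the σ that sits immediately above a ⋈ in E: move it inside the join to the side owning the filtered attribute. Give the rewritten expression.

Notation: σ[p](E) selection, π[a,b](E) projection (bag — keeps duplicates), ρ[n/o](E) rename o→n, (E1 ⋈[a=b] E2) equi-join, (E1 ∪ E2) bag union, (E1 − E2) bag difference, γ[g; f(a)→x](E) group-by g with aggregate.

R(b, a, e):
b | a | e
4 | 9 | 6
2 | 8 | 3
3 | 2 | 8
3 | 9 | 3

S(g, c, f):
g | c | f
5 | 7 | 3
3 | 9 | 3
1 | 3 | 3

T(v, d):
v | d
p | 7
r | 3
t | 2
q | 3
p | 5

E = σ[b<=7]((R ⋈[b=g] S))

σ filters on b, owned by the left side.
E' = (σ[b<=7](R) ⋈[b=g] S)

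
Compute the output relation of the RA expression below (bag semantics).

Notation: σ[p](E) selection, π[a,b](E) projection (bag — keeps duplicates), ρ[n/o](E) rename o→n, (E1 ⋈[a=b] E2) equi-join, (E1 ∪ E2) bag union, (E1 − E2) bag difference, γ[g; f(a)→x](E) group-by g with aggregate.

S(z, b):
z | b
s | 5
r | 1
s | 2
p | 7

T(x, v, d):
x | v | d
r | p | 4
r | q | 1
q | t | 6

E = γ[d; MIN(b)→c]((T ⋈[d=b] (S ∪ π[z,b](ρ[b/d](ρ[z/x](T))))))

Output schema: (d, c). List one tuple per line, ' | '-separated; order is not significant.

Stepwise |·|:
  T → 3
  S → 4
  T → 3
  ρ[z/x](T) → 3
  ρ[b/d](ρ[z/x](T)) → 3
  π[z,b](ρ[b/d](ρ[z/x](T))) → 3
  (S ∪ π[z,b](ρ[b/d](ρ[z/x](T)))) → 7
  (T ⋈[d=b] (S ∪ π[z,b](ρ[b/d](ρ[z/x](T))))) → 4
  γ[d; MIN(b)→c]((T ⋈[d=b] (S ∪ π[z,b](ρ[b/d](ρ[z/x](T)))))) → 3

== RESULT ==
d | c
1 | 1
4 | 4
6 | 6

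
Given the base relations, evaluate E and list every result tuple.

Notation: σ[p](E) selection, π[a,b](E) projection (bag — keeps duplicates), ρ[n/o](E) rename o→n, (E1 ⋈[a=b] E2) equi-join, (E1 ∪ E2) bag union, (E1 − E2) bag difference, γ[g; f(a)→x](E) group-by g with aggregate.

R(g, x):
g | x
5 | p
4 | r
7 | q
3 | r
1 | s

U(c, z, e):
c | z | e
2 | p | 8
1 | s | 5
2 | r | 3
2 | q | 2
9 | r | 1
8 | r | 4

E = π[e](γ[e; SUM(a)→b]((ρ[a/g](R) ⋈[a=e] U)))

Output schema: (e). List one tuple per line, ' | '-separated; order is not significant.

Subexpression sizes:
  R → 5
  ρ[a/g](R) → 5
  U → 6
  (ρ[a/g](R) ⋈[a=e] U) → 4
  γ[e; SUM(a)→b]((ρ[a/g](R) ⋈[a=e] U)) → 4
  π[e](γ[e; SUM(a)→b]((ρ[a/g](R) ⋈[a=e] U))) → 4

== RESULT ==
e
1
3
4
5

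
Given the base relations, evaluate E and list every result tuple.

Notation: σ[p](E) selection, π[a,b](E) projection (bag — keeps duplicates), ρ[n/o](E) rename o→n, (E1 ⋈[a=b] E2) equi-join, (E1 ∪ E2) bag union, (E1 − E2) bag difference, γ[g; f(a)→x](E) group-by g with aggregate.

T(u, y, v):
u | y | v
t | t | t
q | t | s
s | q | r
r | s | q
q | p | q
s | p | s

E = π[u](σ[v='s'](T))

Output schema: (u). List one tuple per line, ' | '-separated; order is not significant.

Row counts bottom-up:
  T → 6
  σ[v='s'](T) → 2
  π[u](σ[v='s'](T)) → 2

== RESULT ==
u
q
s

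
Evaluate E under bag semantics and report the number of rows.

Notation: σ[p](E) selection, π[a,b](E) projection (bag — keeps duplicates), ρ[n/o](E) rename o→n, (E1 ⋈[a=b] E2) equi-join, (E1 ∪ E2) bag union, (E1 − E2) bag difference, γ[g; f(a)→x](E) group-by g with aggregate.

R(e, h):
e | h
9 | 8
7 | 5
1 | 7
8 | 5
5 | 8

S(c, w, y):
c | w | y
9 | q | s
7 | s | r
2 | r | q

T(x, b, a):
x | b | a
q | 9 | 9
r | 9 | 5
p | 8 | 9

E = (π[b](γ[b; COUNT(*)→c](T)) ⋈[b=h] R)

Per-node cardinality:
  T → 3
  γ[b; COUNT(*)→c](T) → 2
  π[b](γ[b; COUNT(*)→c](T)) → 2
  R → 5
  (π[b](γ[b; COUNT(*)→c](T)) ⋈[b=h] R) → 2

|E| = 2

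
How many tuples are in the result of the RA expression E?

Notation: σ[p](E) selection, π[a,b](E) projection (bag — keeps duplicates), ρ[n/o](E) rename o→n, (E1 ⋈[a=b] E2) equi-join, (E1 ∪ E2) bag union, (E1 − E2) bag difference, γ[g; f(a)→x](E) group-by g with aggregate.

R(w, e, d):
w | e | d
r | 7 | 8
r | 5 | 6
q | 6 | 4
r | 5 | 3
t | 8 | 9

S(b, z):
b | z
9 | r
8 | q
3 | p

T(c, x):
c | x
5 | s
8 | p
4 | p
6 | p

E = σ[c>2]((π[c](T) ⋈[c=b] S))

Subexpression sizes:
  T → 4
  π[c](T) → 4
  S → 3
  (π[c](T) ⋈[c=b] S) → 1
  σ[c>2]((π[c](T) ⋈[c=b] S)) → 1

|E| = 1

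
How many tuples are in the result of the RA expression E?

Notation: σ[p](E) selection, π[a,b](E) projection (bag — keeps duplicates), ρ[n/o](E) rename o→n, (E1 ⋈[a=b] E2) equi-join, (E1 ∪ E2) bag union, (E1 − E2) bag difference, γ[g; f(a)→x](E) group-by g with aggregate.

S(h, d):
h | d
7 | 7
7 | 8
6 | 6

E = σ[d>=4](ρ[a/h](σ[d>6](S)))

Per-node cardinality:
  S → 3
  σ[d>6](S) → 2
  ρ[a/h](σ[d>6](S)) → 2
  σ[d>=4](ρ[a/h](σ[d>6](S))) → 2

|E| = 2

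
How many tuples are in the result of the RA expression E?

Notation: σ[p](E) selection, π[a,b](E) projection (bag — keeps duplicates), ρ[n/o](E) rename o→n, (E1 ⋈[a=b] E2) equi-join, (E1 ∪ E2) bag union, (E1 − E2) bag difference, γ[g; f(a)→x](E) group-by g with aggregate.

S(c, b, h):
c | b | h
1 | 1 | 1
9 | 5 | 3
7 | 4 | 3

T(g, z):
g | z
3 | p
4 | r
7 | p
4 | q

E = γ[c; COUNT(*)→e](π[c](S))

Stepwise |·|:
  S → 3
  π[c](S) → 3
  γ[c; COUNT(*)→e](π[c](S)) → 3

|E| = 3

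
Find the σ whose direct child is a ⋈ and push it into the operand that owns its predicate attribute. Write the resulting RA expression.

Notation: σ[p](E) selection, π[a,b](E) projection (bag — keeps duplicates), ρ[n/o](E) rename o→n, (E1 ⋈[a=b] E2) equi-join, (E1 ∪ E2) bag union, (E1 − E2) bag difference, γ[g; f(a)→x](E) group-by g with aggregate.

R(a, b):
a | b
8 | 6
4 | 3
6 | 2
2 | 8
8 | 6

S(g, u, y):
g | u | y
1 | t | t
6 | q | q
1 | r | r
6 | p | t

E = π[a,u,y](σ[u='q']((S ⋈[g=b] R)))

σ filters on u, owned by the left side.
E' = π[a,u,y]((σ[u='q'](S) ⋈[g=b] R))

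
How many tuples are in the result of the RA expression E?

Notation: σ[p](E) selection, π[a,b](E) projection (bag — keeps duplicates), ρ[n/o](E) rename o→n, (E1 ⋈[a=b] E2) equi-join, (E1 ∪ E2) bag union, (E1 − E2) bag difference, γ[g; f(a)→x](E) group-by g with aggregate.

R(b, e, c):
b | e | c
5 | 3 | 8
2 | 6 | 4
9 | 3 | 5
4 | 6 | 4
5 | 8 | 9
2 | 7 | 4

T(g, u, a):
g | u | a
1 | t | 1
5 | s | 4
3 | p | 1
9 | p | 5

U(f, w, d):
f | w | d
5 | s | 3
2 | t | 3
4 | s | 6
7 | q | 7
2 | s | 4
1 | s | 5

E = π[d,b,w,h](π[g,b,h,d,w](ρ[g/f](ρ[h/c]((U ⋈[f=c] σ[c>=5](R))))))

Subexpression sizes:
  U → 6
  R → 6
  σ[c>=5](R) → 3
  (U ⋈[f=c] σ[c>=5](R)) → 1
  ρ[h/c]((U ⋈[f=c] σ[c>=5](R))) → 1
  ρ[g/f](ρ[h/c]((U ⋈[f=c] σ[c>=5](R)))) → 1
  π[g,b,h,d,w](ρ[g/f](ρ[h/c]((U ⋈[f=c] σ[c>=5](R))))) → 1
  π[d,b,w,h](π[g,b,h,d,w](ρ[g/f](ρ[h/c]((U ⋈[f=c] σ[c>=5](R)))))) → 1

|E| = 1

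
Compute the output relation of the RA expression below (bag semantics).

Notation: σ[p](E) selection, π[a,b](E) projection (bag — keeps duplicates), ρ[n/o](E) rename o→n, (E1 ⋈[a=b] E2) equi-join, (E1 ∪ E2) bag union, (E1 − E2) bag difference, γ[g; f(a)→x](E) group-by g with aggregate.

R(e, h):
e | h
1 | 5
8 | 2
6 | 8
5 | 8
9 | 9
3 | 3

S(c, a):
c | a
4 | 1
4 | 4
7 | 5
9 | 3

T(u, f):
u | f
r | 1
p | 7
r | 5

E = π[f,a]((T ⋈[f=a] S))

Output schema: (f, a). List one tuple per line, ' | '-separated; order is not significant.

Row counts bottom-up:
  T → 3
  S → 4
  (T ⋈[f=a] S) → 2
  π[f,a]((T ⋈[f=a] S)) → 2

== RESULT ==
f | a
1 | 1
5 | 5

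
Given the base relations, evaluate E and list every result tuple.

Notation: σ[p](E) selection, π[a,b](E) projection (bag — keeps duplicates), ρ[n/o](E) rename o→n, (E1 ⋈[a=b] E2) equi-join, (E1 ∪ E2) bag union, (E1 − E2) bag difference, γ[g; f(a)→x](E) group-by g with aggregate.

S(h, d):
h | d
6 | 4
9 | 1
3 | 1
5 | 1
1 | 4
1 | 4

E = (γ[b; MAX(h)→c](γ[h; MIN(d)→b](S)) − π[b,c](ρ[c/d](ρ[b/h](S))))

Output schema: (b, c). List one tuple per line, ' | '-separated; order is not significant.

Stepwise |·|:
  S → 6
  γ[h; MIN(d)→b](S) → 5
  γ[b; MAX(h)→c](γ[h; MIN(d)→b](S)) → 2
  S → 6
  ρ[b/h](S) → 6
  ρ[c/d](ρ[b/h](S)) → 6
  π[b,c](ρ[c/d](ρ[b/h](S))) → 6
  (γ[b; MAX(h)→c](γ[h; MIN(d)→b](S)) − π[b,c](ρ[c/d](ρ[b/h](S)))) → 2

== RESULT ==
b | c
1 | 9
4 | 6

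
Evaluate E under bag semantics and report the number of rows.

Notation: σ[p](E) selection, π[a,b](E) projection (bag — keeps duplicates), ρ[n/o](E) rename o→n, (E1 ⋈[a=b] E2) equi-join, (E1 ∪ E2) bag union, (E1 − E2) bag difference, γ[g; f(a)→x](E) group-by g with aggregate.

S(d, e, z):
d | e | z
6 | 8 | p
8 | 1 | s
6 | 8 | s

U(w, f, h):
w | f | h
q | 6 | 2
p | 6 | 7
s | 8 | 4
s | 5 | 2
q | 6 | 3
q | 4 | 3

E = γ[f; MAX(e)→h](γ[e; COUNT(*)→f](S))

Row counts bottom-up:
  S → 3
  γ[e; COUNT(*)→f](S) → 2
  γ[f; MAX(e)→h](γ[e; COUNT(*)→f](S)) → 2

|E| = 2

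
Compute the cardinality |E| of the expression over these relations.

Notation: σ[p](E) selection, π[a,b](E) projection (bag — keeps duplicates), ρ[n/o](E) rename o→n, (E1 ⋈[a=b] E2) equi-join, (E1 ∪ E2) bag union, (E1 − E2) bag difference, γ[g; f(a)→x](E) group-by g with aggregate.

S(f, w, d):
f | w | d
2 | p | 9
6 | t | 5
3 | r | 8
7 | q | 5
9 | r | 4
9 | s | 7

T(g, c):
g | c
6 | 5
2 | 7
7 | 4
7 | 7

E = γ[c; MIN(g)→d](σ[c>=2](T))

Per-node cardinality:
  T → 4
  σ[c>=2](T) → 4
  γ[c; MIN(g)→d](σ[c>=2](T)) → 3

|E| = 3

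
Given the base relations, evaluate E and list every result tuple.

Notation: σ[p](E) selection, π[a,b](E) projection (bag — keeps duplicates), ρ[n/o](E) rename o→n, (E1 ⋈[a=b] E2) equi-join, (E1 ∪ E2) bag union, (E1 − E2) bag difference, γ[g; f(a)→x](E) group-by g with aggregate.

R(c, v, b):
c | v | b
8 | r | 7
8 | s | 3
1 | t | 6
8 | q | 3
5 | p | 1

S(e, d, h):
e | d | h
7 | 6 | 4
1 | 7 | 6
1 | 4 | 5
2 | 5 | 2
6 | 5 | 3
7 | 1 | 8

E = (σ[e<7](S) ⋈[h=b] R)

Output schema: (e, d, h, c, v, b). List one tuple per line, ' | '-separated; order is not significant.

Row counts bottom-up:
  S → 6
  σ[e<7](S) → 4
  R → 5
  (σ[e<7](S) ⋈[h=b] R) → 3

== RESULT ==
e | d | h | c | v | b
1 | 7 | 6 | 1 | t | 6
6 | 5 | 3 | 8 | q | 3
6 | 5 | 3 | 8 | s | 3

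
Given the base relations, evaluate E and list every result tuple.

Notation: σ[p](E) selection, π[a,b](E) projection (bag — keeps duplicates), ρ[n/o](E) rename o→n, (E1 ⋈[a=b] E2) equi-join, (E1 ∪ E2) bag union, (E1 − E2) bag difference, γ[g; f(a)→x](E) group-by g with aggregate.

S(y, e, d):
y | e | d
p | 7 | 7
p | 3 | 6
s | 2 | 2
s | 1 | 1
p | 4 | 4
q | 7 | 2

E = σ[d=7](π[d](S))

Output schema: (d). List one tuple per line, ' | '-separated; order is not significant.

Stepwise |·|:
  S → 6
  π[d](S) → 6
  σ[d=7](π[d](S)) → 1

== RESULT ==
d
7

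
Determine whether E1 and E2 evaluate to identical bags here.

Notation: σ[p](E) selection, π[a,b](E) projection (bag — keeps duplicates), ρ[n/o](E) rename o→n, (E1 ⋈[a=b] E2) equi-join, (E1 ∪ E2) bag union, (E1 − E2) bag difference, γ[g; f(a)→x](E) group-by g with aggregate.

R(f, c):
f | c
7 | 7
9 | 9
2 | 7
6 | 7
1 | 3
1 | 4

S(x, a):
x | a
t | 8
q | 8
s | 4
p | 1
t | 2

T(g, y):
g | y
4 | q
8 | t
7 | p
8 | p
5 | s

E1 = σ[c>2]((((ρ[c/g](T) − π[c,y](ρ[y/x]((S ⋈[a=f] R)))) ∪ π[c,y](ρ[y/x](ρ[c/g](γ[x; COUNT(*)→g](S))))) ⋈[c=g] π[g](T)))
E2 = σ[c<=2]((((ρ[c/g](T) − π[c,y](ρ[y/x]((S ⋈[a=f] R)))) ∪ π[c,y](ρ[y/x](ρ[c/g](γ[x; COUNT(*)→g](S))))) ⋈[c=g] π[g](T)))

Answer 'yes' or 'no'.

E1 stepwise |·|:
  T → 5
  ρ[c/g](T) → 5
  S → 5
  R → 6
  (S ⋈[a=f] R) → 3
  ρ[y/x]((S ⋈[a=f] R)) → 3
  π[c,y](ρ[y/x]((S ⋈[a=f] R))) → 3
  (ρ[c/g](T) − π[c,y](ρ[y/x]((S ⋈[a=f] R)))) → 5
  S → 5
  γ[x; COUNT(*)→g](S) → 4
  ρ[c/g](γ[x; COUNT(*)→g](S)) → 4
  ρ[y/x](ρ[c/g](γ[x; COUNT(*)→g](S))) → 4
  π[c,y](ρ[y/x](ρ[c/g](γ[x; COUNT(*)→g](S)))) → 4
  ((ρ[c/g](T) − π[c,y](ρ[y/x]((S ⋈[a=f] R)))) ∪ π[c,y](ρ[y/x](ρ[c/g](γ[x; COUNT(*)→g](S))))) → 9
  T → 5
  π[g](T) → 5
  (((ρ[c/g](T) − π[c,y](ρ[y/x]((S ⋈[a=f] R)))) ∪ π[c,y](ρ[y/x](ρ[c/g](γ[x; COUNT(*)→g](S))))) ⋈[c=g] π[g](T)) → 7
  σ[c>2]((((ρ[c/g](T) − π[c,y](ρ[y/x]((S ⋈[a=f] R)))) ∪ π[c,y](ρ[y/x](ρ[c/g](γ[x; COUNT(*)→g](S))))) ⋈[c=g] π[g](T))) → 7
E2 stepwise |·|:
  T → 5
  ρ[c/g](T) → 5
  S → 5
  R → 6
  (S ⋈[a=f] R) → 3
  ρ[y/x]((S ⋈[a=f] R)) → 3
  π[c,y](ρ[y/x]((S ⋈[a=f] R))) → 3
  (ρ[c/g](T) − π[c,y](ρ[y/x]((S ⋈[a=f] R)))) → 5
  S → 5
  γ[x; COUNT(*)→g](S) → 4
  ρ[c/g](γ[x; COUNT(*)→g](S)) → 4
  ρ[y/x](ρ[c/g](γ[x; COUNT(*)→g](S))) → 4
  π[c,y](ρ[y/x](ρ[c/g](γ[x; COUNT(*)→g](S)))) → 4
  ((ρ[c/g](T) − π[c,y](ρ[y/x]((S ⋈[a=f] R)))) ∪ π[c,y](ρ[y/x](ρ[c/g](γ[x; COUNT(*)→g](S))))) → 9
  T → 5
  π[g](T) → 5
  (((ρ[c/g](T) − π[c,y](ρ[y/x]((S ⋈[a=f] R)))) ∪ π[c,y](ρ[y/x](ρ[c/g](γ[x; COUNT(*)→g](S))))) ⋈[c=g] π[g](T)) → 7
  σ[c<=2]((((ρ[c/g](T) − π[c,y](ρ[y/x]((S ⋈[a=f] R)))) ∪ π[c,y](ρ[y/x](ρ[c/g](γ[x; COUNT(*)→g](S))))) ⋈[c=g] π[g](T))) → 0

E1 result:
c | y | g
4 | q | 4
5 | s | 5
7 | p | 7
8 | p | 8
8 | p | 8
8 | t | 8
8 | t | 8
E2 result:
c | y | g
(0 rows)
Witness: (7, 'p', 7) appears 1× in E1 but 0× in E2.

no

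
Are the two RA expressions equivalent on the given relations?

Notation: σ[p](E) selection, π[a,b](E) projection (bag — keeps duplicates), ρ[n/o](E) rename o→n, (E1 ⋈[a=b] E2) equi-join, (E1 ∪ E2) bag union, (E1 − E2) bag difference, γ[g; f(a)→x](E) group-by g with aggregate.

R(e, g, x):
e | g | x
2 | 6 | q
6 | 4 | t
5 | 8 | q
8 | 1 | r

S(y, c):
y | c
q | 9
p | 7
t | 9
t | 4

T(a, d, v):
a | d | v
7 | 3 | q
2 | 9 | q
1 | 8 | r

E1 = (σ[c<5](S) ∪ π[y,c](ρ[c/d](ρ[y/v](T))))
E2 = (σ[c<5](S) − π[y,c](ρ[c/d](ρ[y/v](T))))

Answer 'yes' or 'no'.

E1 row counts bottom-up:
  S → 4
  σ[c<5](S) → 1
  T → 3
  ρ[y/v](T) → 3
  ρ[c/d](ρ[y/v](T)) → 3
  π[y,c](ρ[c/d](ρ[y/v](T))) → 3
  (σ[c<5](S) ∪ π[y,c](ρ[c/d](ρ[y/v](T)))) → 4
E2 row counts bottom-up:
  S → 4
  σ[c<5](S) → 1
  T → 3
  ρ[y/v](T) → 3
  ρ[c/d](ρ[y/v](T)) → 3
  π[y,c](ρ[c/d](ρ[y/v](T))) → 3
  (σ[c<5](S) − π[y,c](ρ[c/d](ρ[y/v](T)))) → 1

E1 result:
y | c
q | 3
q | 9
r | 8
t | 4
E2 result:
y | c
t | 4
Witness: ('q', 3) appears 1× in E1 but 0× in E2.

no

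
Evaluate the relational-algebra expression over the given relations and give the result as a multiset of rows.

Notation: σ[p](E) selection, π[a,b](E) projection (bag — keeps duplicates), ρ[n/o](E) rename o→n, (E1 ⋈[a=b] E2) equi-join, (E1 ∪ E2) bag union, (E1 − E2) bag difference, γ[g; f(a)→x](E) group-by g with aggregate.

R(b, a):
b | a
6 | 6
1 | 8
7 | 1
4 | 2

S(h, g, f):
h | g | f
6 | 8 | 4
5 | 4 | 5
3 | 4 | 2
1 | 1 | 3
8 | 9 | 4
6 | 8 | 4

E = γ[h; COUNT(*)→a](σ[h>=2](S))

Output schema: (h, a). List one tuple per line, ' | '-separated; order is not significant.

Row counts bottom-up:
  S → 6
  σ[h>=2](S) → 5
  γ[h; COUNT(*)→a](σ[h>=2](S)) → 4

== RESULT ==
h | a
3 | 1
5 | 1
6 | 2
8 | 1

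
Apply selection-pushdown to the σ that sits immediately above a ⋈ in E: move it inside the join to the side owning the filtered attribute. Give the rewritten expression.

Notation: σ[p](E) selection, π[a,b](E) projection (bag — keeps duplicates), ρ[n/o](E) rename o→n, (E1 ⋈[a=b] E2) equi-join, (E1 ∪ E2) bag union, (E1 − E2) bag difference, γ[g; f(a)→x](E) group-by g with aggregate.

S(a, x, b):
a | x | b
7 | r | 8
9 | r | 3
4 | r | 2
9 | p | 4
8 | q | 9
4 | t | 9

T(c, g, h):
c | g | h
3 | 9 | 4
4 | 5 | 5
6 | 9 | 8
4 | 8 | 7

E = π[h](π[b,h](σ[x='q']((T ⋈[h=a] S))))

σ filters on x, owned by the right side.
E' = π[h](π[b,h]((T ⋈[h=a] σ[x='q'](S))))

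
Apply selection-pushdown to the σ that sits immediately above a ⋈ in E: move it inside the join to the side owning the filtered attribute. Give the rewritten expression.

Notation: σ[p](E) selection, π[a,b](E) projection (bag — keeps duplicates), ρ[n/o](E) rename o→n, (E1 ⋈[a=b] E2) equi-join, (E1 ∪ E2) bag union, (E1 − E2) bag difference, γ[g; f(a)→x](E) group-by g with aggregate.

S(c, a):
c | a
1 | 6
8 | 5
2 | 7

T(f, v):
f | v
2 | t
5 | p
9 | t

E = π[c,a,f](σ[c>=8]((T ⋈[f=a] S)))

σ filters on c, owned by the right side.
E' = π[c,a,f]((T ⋈[f=a] σ[c>=8](S)))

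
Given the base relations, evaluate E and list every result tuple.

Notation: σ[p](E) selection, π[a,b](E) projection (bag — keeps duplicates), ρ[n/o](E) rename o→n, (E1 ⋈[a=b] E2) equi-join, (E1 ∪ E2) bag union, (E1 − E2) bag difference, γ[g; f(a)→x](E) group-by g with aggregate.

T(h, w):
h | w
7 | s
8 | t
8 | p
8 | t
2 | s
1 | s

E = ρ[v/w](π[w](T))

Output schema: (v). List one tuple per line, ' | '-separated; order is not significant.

Row counts bottom-up:
  T → 6
  π[w](T) → 6
  ρ[v/w](π[w](T)) → 6

== RESULT ==
v
p
s
s
s
t
t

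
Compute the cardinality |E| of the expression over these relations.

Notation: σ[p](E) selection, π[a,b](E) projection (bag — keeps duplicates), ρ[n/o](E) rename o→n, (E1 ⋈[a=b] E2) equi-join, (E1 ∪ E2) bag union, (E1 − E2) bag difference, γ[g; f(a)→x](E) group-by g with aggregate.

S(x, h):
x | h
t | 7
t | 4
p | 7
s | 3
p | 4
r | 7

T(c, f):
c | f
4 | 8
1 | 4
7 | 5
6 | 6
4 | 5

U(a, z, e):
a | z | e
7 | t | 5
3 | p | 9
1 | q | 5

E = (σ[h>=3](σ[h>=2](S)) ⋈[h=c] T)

Row counts bottom-up:
  S → 6
  σ[h>=2](S) → 6
  σ[h>=3](σ[h>=2](S)) → 6
  T → 5
  (σ[h>=3](σ[h>=2](S)) ⋈[h=c] T) → 7

|E| = 7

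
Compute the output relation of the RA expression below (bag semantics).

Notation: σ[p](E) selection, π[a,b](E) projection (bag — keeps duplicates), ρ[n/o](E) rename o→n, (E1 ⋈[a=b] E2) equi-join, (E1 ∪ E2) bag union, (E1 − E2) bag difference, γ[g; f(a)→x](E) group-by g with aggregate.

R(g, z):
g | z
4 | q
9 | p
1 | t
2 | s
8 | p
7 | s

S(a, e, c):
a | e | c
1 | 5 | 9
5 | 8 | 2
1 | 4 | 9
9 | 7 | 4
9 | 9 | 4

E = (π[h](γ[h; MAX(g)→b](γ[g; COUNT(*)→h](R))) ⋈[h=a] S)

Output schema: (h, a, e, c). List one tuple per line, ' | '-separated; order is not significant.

Subexpression sizes:
  R → 6
  γ[g; COUNT(*)→h](R) → 6
  γ[h; MAX(g)→b](γ[g; COUNT(*)→h](R)) → 1
  π[h](γ[h; MAX(g)→b](γ[g; COUNT(*)→h](R))) → 1
  S → 5
  (π[h](γ[h; MAX(g)→b](γ[g; COUNT(*)→h](R))) ⋈[h=a] S) → 2

== RESULT ==
h | a | e | c
1 | 1 | 4 | 9
1 | 1 | 5 | 9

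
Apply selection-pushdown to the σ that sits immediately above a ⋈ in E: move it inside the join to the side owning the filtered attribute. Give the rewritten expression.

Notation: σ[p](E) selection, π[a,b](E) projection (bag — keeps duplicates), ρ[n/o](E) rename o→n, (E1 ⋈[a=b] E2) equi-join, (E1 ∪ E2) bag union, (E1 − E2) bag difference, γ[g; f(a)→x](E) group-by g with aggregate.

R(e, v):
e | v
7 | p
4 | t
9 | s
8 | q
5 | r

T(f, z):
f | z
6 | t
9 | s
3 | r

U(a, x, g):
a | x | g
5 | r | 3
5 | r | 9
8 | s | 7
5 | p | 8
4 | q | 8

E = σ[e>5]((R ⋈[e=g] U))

σ filters on e, owned by the left side.
E' = (σ[e>5](R) ⋈[e=g] U)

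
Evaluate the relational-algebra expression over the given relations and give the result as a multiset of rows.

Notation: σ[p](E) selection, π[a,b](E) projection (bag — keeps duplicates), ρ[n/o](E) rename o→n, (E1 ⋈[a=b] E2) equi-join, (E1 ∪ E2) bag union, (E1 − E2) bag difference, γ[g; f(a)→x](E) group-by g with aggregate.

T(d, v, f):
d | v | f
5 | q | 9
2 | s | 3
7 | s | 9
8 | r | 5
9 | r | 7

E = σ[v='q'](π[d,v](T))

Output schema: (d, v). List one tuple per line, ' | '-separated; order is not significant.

Subexpression sizes:
  T → 5
  π[d,v](T) → 5
  σ[v='q'](π[d,v](T)) → 1

== RESULT ==
d | v
5 | q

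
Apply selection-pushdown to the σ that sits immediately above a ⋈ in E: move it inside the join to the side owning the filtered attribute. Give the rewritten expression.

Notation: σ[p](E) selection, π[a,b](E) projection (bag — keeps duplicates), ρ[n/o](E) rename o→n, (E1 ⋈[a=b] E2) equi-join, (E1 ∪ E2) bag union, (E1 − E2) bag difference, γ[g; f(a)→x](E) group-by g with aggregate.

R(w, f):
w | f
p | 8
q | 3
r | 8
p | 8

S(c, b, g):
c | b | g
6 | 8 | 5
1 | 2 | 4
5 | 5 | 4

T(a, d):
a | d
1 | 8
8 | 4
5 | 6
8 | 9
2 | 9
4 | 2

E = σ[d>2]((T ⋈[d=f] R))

σ filters on d, owned by the left side.
E' = (σ[d>2](T) ⋈[d=f] R)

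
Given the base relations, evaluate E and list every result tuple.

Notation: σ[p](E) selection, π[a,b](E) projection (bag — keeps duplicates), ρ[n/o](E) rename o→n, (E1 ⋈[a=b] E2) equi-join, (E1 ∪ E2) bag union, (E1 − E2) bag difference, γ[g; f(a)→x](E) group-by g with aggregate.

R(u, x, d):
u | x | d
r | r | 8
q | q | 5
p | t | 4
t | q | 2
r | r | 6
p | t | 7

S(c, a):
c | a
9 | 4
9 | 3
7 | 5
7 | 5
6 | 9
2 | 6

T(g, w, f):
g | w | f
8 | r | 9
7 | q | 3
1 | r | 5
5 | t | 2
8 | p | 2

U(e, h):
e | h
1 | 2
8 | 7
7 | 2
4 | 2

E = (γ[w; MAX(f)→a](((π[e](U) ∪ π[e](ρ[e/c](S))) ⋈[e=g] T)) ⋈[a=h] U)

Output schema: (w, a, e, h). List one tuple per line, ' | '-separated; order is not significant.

Per-node cardinality:
  U → 4
  π[e](U) → 4
  S → 6
  ρ[e/c](S) → 6
  π[e](ρ[e/c](S)) → 6
  (π[e](U) ∪ π[e](ρ[e/c](S))) → 10
  T → 5
  ((π[e](U) ∪ π[e](ρ[e/c](S))) ⋈[e=g] T) → 6
  γ[w; MAX(f)→a](((π[e](U) ∪ π[e](ρ[e/c](S))) ⋈[e=g] T)) → 3
  U → 4
  (γ[w; MAX(f)→a](((π[e](U) ∪ π[e](ρ[e/c](S))) ⋈[e=g] T)) ⋈[a=h] U) → 3

== RESULT ==
w | a | e | h
p | 2 | 1 | 2
p | 2 | 4 | 2
p | 2 | 7 | 2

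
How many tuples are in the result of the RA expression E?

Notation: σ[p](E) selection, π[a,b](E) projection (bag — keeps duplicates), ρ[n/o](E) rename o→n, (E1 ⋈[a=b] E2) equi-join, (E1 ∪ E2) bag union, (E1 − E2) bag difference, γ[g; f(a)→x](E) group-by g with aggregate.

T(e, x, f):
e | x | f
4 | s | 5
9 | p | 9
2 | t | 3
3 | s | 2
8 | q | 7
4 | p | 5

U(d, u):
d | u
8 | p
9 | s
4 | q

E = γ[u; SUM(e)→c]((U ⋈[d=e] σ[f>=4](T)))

Stepwise |·|:
  U → 3
  T → 6
  σ[f>=4](T) → 4
  (U ⋈[d=e] σ[f>=4](T)) → 4
  γ[u; SUM(e)→c]((U ⋈[d=e] σ[f>=4](T))) → 3

|E| = 3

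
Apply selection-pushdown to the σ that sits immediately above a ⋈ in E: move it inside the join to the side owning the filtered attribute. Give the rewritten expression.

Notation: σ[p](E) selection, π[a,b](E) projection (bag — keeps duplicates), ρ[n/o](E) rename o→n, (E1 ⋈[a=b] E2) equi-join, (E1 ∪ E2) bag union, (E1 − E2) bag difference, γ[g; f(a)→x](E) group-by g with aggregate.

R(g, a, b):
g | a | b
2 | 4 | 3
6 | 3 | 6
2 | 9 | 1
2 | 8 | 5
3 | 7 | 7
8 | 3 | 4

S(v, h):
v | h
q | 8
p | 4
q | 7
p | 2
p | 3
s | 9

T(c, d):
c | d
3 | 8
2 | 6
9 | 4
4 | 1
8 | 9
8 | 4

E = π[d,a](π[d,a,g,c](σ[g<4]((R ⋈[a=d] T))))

σ filters on g, owned by the left side.
E' = π[d,a](π[d,a,g,c]((σ[g<4](R) ⋈[a=d] T)))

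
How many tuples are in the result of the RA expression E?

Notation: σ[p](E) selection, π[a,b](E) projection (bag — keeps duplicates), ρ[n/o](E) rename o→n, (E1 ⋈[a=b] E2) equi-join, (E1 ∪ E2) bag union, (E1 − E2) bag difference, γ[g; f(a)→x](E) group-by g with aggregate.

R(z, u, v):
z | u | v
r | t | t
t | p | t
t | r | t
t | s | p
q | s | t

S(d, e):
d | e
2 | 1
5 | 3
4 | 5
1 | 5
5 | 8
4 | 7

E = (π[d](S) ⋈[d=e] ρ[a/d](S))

Row counts bottom-up:
  S → 6
  π[d](S) → 6
  S → 6
  ρ[a/d](S) → 6
  (π[d](S) ⋈[d=e] ρ[a/d](S)) → 5

|E| = 5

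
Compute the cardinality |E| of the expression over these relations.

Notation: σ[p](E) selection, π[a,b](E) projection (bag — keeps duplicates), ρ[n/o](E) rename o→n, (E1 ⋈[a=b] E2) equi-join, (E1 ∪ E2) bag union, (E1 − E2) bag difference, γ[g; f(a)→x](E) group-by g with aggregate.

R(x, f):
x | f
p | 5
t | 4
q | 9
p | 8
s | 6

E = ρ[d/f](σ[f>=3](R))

Row counts bottom-up:
  R → 5
  σ[f>=3](R) → 5
  ρ[d/f](σ[f>=3](R)) → 5

|E| = 5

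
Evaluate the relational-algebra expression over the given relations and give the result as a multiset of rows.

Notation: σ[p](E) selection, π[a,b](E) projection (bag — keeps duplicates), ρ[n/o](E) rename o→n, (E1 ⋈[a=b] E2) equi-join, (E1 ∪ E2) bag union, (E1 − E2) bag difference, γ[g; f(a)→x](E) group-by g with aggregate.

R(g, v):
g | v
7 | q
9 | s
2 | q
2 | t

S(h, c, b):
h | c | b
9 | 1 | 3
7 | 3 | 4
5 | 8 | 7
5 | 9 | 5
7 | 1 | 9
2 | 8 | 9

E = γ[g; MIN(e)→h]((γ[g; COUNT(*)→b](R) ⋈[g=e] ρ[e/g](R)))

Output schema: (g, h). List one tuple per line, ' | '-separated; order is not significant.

Subexpression sizes:
  R → 4
  γ[g; COUNT(*)→b](R) → 3
  R → 4
  ρ[e/g](R) → 4
  (γ[g; COUNT(*)→b](R) ⋈[g=e] ρ[e/g](R)) → 4
  γ[g; MIN(e)→h]((γ[g; COUNT(*)→b](R) ⋈[g=e] ρ[e/g](R))) → 3

== RESULT ==
g | h
2 | 2
7 | 7
9 | 9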